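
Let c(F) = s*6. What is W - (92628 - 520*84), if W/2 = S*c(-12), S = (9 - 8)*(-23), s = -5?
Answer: -47568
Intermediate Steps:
S = -23 (S = 1*(-23) = -23)
c(F) = -30 (c(F) = -5*6 = -30)
W = 1380 (W = 2*(-23*(-30)) = 2*690 = 1380)
W - (92628 - 520*84) = 1380 - (92628 - 520*84) = 1380 - (92628 - 43680) = 1380 - 1*48948 = 1380 - 48948 = -47568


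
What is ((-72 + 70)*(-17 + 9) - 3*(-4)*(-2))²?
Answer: 64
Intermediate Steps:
((-72 + 70)*(-17 + 9) - 3*(-4)*(-2))² = (-2*(-8) + 12*(-2))² = (16 - 24)² = (-8)² = 64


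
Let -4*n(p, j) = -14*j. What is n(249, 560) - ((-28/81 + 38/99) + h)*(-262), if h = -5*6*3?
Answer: -19254512/891 ≈ -21610.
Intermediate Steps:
h = -90 (h = -30*3 = -90)
n(p, j) = 7*j/2 (n(p, j) = -(-7)*j/2 = 7*j/2)
n(249, 560) - ((-28/81 + 38/99) + h)*(-262) = (7/2)*560 - ((-28/81 + 38/99) - 90)*(-262) = 1960 - ((-28*1/81 + 38*(1/99)) - 90)*(-262) = 1960 - ((-28/81 + 38/99) - 90)*(-262) = 1960 - (34/891 - 90)*(-262) = 1960 - (-80156)*(-262)/891 = 1960 - 1*21000872/891 = 1960 - 21000872/891 = -19254512/891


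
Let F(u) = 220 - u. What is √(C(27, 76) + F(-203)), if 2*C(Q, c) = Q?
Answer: 3*√194/2 ≈ 20.893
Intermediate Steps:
C(Q, c) = Q/2
√(C(27, 76) + F(-203)) = √((½)*27 + (220 - 1*(-203))) = √(27/2 + (220 + 203)) = √(27/2 + 423) = √(873/2) = 3*√194/2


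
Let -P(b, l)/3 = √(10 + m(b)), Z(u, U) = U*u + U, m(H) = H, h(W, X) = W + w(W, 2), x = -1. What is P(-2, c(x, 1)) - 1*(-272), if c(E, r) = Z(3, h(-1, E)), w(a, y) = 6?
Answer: 272 - 6*√2 ≈ 263.51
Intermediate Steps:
h(W, X) = 6 + W (h(W, X) = W + 6 = 6 + W)
Z(u, U) = U + U*u
c(E, r) = 20 (c(E, r) = (6 - 1)*(1 + 3) = 5*4 = 20)
P(b, l) = -3*√(10 + b)
P(-2, c(x, 1)) - 1*(-272) = -3*√(10 - 2) - 1*(-272) = -6*√2 + 272 = 272 - 6*√2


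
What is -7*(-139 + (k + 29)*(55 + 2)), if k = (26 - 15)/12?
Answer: -43855/4 ≈ -10964.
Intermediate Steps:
k = 11/12 (k = 11*(1/12) = 11/12 ≈ 0.91667)
-7*(-139 + (k + 29)*(55 + 2)) = -7*(-139 + (11/12 + 29)*(55 + 2)) = -7*(-139 + (359/12)*57) = -7*(-139 + 6821/4) = -7*6265/4 = -43855/4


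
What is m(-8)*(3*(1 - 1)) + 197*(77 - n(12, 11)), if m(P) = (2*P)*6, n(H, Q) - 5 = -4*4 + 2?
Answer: 16942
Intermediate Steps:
n(H, Q) = -9 (n(H, Q) = 5 + (-4*4 + 2) = 5 + (-16 + 2) = 5 - 14 = -9)
m(P) = 12*P
m(-8)*(3*(1 - 1)) + 197*(77 - n(12, 11)) = (12*(-8))*(3*(1 - 1)) + 197*(77 - 1*(-9)) = -288*0 + 197*(77 + 9) = -96*0 + 197*86 = 0 + 16942 = 16942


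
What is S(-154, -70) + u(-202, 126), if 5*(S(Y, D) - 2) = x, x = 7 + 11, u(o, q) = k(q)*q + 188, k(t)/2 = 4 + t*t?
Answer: 20009768/5 ≈ 4.0020e+6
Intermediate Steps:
k(t) = 8 + 2*t² (k(t) = 2*(4 + t*t) = 2*(4 + t²) = 8 + 2*t²)
u(o, q) = 188 + q*(8 + 2*q²) (u(o, q) = (8 + 2*q²)*q + 188 = q*(8 + 2*q²) + 188 = 188 + q*(8 + 2*q²))
x = 18
S(Y, D) = 28/5 (S(Y, D) = 2 + (⅕)*18 = 2 + 18/5 = 28/5)
S(-154, -70) + u(-202, 126) = 28/5 + (188 + 2*126*(4 + 126²)) = 28/5 + (188 + 2*126*(4 + 15876)) = 28/5 + (188 + 2*126*15880) = 28/5 + (188 + 4001760) = 28/5 + 4001948 = 20009768/5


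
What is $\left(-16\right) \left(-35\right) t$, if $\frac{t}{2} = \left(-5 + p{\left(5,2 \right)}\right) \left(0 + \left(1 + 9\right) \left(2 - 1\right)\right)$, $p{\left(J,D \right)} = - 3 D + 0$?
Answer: $-123200$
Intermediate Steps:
$p{\left(J,D \right)} = - 3 D$
$t = -220$ ($t = 2 \left(-5 - 6\right) \left(0 + \left(1 + 9\right) \left(2 - 1\right)\right) = 2 \left(-5 - 6\right) \left(0 + 10 \cdot 1\right) = 2 \left(- 11 \left(0 + 10\right)\right) = 2 \left(\left(-11\right) 10\right) = 2 \left(-110\right) = -220$)
$\left(-16\right) \left(-35\right) t = \left(-16\right) \left(-35\right) \left(-220\right) = 560 \left(-220\right) = -123200$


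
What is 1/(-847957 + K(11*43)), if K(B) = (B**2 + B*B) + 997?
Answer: -1/399502 ≈ -2.5031e-6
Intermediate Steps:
K(B) = 997 + 2*B**2 (K(B) = (B**2 + B**2) + 997 = 2*B**2 + 997 = 997 + 2*B**2)
1/(-847957 + K(11*43)) = 1/(-847957 + (997 + 2*(11*43)**2)) = 1/(-847957 + (997 + 2*473**2)) = 1/(-847957 + (997 + 2*223729)) = 1/(-847957 + (997 + 447458)) = 1/(-847957 + 448455) = 1/(-399502) = -1/399502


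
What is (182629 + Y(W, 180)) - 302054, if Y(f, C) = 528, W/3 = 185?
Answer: -118897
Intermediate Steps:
W = 555 (W = 3*185 = 555)
(182629 + Y(W, 180)) - 302054 = (182629 + 528) - 302054 = 183157 - 302054 = -118897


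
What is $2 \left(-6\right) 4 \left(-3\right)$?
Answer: $144$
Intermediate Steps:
$2 \left(-6\right) 4 \left(-3\right) = \left(-12\right) \left(-12\right) = 144$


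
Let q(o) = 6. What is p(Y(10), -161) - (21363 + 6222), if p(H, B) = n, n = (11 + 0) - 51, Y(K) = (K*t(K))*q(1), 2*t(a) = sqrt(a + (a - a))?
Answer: -27625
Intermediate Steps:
t(a) = sqrt(a)/2 (t(a) = sqrt(a + (a - a))/2 = sqrt(a + 0)/2 = sqrt(a)/2)
Y(K) = 3*K**(3/2) (Y(K) = (K*(sqrt(K)/2))*6 = (K**(3/2)/2)*6 = 3*K**(3/2))
n = -40 (n = 11 - 51 = -40)
p(H, B) = -40
p(Y(10), -161) - (21363 + 6222) = -40 - (21363 + 6222) = -40 - 1*27585 = -40 - 27585 = -27625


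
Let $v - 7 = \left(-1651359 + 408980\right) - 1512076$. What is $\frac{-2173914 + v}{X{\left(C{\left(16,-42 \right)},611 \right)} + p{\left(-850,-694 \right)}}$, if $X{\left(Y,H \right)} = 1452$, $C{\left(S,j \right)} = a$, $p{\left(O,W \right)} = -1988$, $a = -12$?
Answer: $\frac{2464181}{268} \approx 9194.7$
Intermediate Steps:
$v = -2754448$ ($v = 7 + \left(\left(-1651359 + 408980\right) - 1512076\right) = 7 - 2754455 = -2754448$)
$C{\left(S,j \right)} = -12$
$\frac{-2173914 + v}{X{\left(C{\left(16,-42 \right)},611 \right)} + p{\left(-850,-694 \right)}} = \frac{-2173914 - 2754448}{1452 - 1988} = - \frac{4928362}{-536} = \left(-4928362\right) \left(- \frac{1}{536}\right) = \frac{2464181}{268}$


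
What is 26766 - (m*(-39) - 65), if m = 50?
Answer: 28781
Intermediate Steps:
26766 - (m*(-39) - 65) = 26766 - (50*(-39) - 65) = 26766 - (-1950 - 65) = 26766 - 1*(-2015) = 26766 + 2015 = 28781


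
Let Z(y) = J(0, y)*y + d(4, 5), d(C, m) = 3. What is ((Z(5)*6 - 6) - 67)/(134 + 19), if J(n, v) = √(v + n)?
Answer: -55/153 + 10*√5/51 ≈ 0.078968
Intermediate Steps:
J(n, v) = √(n + v)
Z(y) = 3 + y^(3/2) (Z(y) = √(0 + y)*y + 3 = √y*y + 3 = y^(3/2) + 3 = 3 + y^(3/2))
((Z(5)*6 - 6) - 67)/(134 + 19) = (((3 + 5^(3/2))*6 - 6) - 67)/(134 + 19) = (((3 + 5*√5)*6 - 6) - 67)/153 = (((18 + 30*√5) - 6) - 67)*(1/153) = ((12 + 30*√5) - 67)*(1/153) = (-55 + 30*√5)*(1/153) = -55/153 + 10*√5/51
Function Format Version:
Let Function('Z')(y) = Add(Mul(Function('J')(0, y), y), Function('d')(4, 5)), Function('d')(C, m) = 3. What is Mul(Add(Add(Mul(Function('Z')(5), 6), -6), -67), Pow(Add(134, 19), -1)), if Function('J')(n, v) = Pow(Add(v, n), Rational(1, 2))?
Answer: Add(Rational(-55, 153), Mul(Rational(10, 51), Pow(5, Rational(1, 2)))) ≈ 0.078968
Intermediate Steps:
Function('J')(n, v) = Pow(Add(n, v), Rational(1, 2))
Function('Z')(y) = Add(3, Pow(y, Rational(3, 2))) (Function('Z')(y) = Add(Mul(Pow(Add(0, y), Rational(1, 2)), y), 3) = Add(Mul(Pow(y, Rational(1, 2)), y), 3) = Add(Pow(y, Rational(3, 2)), 3) = Add(3, Pow(y, Rational(3, 2))))
Mul(Add(Add(Mul(Function('Z')(5), 6), -6), -67), Pow(Add(134, 19), -1)) = Mul(Add(Add(Mul(Add(3, Pow(5, Rational(3, 2))), 6), -6), -67), Pow(Add(134, 19), -1)) = Mul(Add(Add(Mul(Add(3, Mul(5, Pow(5, Rational(1, 2)))), 6), -6), -67), Pow(153, -1)) = Mul(Add(Add(Add(18, Mul(30, Pow(5, Rational(1, 2)))), -6), -67), Rational(1, 153)) = Mul(Add(Add(12, Mul(30, Pow(5, Rational(1, 2)))), -67), Rational(1, 153)) = Mul(Add(-55, Mul(30, Pow(5, Rational(1, 2)))), Rational(1, 153)) = Add(Rational(-55, 153), Mul(Rational(10, 51), Pow(5, Rational(1, 2))))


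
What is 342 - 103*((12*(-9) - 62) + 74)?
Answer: 10230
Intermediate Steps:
342 - 103*((12*(-9) - 62) + 74) = 342 - 103*((-108 - 62) + 74) = 342 - 103*(-170 + 74) = 342 - 103*(-96) = 342 + 9888 = 10230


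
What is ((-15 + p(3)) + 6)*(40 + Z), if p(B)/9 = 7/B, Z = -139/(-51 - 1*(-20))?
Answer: 16548/31 ≈ 533.81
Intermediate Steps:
Z = 139/31 (Z = -139/(-51 + 20) = -139/(-31) = -139*(-1/31) = 139/31 ≈ 4.4839)
p(B) = 63/B (p(B) = 9*(7/B) = 63/B)
((-15 + p(3)) + 6)*(40 + Z) = ((-15 + 63/3) + 6)*(40 + 139/31) = ((-15 + 63*(⅓)) + 6)*(1379/31) = ((-15 + 21) + 6)*(1379/31) = (6 + 6)*(1379/31) = 12*(1379/31) = 16548/31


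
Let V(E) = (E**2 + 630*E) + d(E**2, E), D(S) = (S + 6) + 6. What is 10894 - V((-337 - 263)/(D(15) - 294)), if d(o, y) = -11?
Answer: 75124505/7921 ≈ 9484.2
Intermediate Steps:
D(S) = 12 + S (D(S) = (6 + S) + 6 = 12 + S)
V(E) = -11 + E**2 + 630*E (V(E) = (E**2 + 630*E) - 11 = -11 + E**2 + 630*E)
10894 - V((-337 - 263)/(D(15) - 294)) = 10894 - (-11 + ((-337 - 263)/((12 + 15) - 294))**2 + 630*((-337 - 263)/((12 + 15) - 294))) = 10894 - (-11 + (-600/(27 - 294))**2 + 630*(-600/(27 - 294))) = 10894 - (-11 + (-600/(-267))**2 + 630*(-600/(-267))) = 10894 - (-11 + (-600*(-1/267))**2 + 630*(-600*(-1/267))) = 10894 - (-11 + (200/89)**2 + 630*(200/89)) = 10894 - (-11 + 40000/7921 + 126000/89) = 10894 - 1*11166869/7921 = 10894 - 11166869/7921 = 75124505/7921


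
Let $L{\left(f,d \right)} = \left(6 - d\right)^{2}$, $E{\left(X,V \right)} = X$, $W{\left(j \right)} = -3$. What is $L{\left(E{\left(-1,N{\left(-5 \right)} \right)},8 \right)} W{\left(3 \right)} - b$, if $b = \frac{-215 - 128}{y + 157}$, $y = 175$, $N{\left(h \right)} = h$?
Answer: $- \frac{3641}{332} \approx -10.967$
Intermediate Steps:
$b = - \frac{343}{332}$ ($b = \frac{-215 - 128}{175 + 157} = \frac{-215 - 128}{332} = \left(-215 - 128\right) \frac{1}{332} = \left(-343\right) \frac{1}{332} = - \frac{343}{332} \approx -1.0331$)
$L{\left(E{\left(-1,N{\left(-5 \right)} \right)},8 \right)} W{\left(3 \right)} - b = \left(-6 + 8\right)^{2} \left(-3\right) - - \frac{343}{332} = 2^{2} \left(-3\right) + \frac{343}{332} = 4 \left(-3\right) + \frac{343}{332} = -12 + \frac{343}{332} = - \frac{3641}{332}$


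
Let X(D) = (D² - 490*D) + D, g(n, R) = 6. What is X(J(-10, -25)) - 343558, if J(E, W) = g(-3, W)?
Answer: -346456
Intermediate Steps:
J(E, W) = 6
X(D) = D² - 489*D
X(J(-10, -25)) - 343558 = 6*(-489 + 6) - 343558 = 6*(-483) - 343558 = -2898 - 343558 = -346456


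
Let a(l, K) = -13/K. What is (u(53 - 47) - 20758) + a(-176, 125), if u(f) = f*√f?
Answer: -2594763/125 + 6*√6 ≈ -20743.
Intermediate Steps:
u(f) = f^(3/2)
(u(53 - 47) - 20758) + a(-176, 125) = ((53 - 47)^(3/2) - 20758) - 13/125 = (6^(3/2) - 20758) - 13*1/125 = (6*√6 - 20758) - 13/125 = (-20758 + 6*√6) - 13/125 = -2594763/125 + 6*√6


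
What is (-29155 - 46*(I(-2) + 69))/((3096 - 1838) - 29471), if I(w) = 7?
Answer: 103/89 ≈ 1.1573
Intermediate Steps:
(-29155 - 46*(I(-2) + 69))/((3096 - 1838) - 29471) = (-29155 - 46*(7 + 69))/((3096 - 1838) - 29471) = (-29155 - 46*76)/(1258 - 29471) = (-29155 - 3496)/(-28213) = -32651*(-1/28213) = 103/89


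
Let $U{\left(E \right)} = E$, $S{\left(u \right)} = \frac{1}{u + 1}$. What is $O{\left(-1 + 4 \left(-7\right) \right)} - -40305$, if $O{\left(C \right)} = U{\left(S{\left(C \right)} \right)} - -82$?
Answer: $\frac{1130835}{28} \approx 40387.0$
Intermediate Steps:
$S{\left(u \right)} = \frac{1}{1 + u}$
$O{\left(C \right)} = 82 + \frac{1}{1 + C}$ ($O{\left(C \right)} = \frac{1}{1 + C} - -82 = \frac{1}{1 + C} + 82 = 82 + \frac{1}{1 + C}$)
$O{\left(-1 + 4 \left(-7\right) \right)} - -40305 = \frac{83 + 82 \left(-1 + 4 \left(-7\right)\right)}{1 + \left(-1 + 4 \left(-7\right)\right)} - -40305 = \frac{83 + 82 \left(-1 - 28\right)}{1 - 29} + 40305 = \frac{83 + 82 \left(-29\right)}{1 - 29} + 40305 = \frac{83 - 2378}{-28} + 40305 = \left(- \frac{1}{28}\right) \left(-2295\right) + 40305 = \frac{2295}{28} + 40305 = \frac{1130835}{28}$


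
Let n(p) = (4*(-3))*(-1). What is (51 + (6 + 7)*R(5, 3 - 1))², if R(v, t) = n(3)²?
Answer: 3697929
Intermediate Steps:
n(p) = 12 (n(p) = -12*(-1) = 12)
R(v, t) = 144 (R(v, t) = 12² = 144)
(51 + (6 + 7)*R(5, 3 - 1))² = (51 + (6 + 7)*144)² = (51 + 13*144)² = (51 + 1872)² = 1923² = 3697929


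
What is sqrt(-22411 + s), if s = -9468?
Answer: I*sqrt(31879) ≈ 178.55*I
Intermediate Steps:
sqrt(-22411 + s) = sqrt(-22411 - 9468) = sqrt(-31879) = I*sqrt(31879)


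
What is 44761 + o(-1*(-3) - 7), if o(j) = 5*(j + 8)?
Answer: 44781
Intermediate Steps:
o(j) = 40 + 5*j (o(j) = 5*(8 + j) = 40 + 5*j)
44761 + o(-1*(-3) - 7) = 44761 + (40 + 5*(-1*(-3) - 7)) = 44761 + (40 + 5*(3 - 7)) = 44761 + (40 + 5*(-4)) = 44761 + (40 - 20) = 44761 + 20 = 44781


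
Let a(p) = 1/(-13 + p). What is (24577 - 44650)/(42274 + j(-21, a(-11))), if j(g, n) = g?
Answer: -20073/42253 ≈ -0.47507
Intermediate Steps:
(24577 - 44650)/(42274 + j(-21, a(-11))) = (24577 - 44650)/(42274 - 21) = -20073/42253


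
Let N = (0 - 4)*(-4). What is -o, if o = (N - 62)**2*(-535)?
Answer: 1132060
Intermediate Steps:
N = 16 (N = -4*(-4) = 16)
o = -1132060 (o = (16 - 62)**2*(-535) = (-46)**2*(-535) = 2116*(-535) = -1132060)
-o = -1*(-1132060) = 1132060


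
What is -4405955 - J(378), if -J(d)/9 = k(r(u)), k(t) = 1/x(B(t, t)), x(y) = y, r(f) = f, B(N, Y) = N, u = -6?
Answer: -8811913/2 ≈ -4.4060e+6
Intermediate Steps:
k(t) = 1/t
J(d) = 3/2 (J(d) = -9/(-6) = -9*(-⅙) = 3/2)
-4405955 - J(378) = -4405955 - 1*3/2 = -4405955 - 3/2 = -8811913/2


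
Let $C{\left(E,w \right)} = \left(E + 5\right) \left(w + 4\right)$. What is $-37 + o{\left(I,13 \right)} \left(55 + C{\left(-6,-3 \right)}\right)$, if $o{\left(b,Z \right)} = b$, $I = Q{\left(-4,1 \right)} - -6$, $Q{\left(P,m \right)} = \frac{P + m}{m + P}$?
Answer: $341$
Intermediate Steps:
$Q{\left(P,m \right)} = 1$ ($Q{\left(P,m \right)} = \frac{P + m}{P + m} = 1$)
$I = 7$ ($I = 1 - -6 = 1 + 6 = 7$)
$C{\left(E,w \right)} = \left(4 + w\right) \left(5 + E\right)$ ($C{\left(E,w \right)} = \left(5 + E\right) \left(4 + w\right) = \left(4 + w\right) \left(5 + E\right)$)
$-37 + o{\left(I,13 \right)} \left(55 + C{\left(-6,-3 \right)}\right) = -37 + 7 \left(55 + \left(20 + 4 \left(-6\right) + 5 \left(-3\right) - -18\right)\right) = -37 + 7 \left(55 + \left(20 - 24 - 15 + 18\right)\right) = -37 + 7 \left(55 - 1\right) = -37 + 7 \cdot 54 = -37 + 378 = 341$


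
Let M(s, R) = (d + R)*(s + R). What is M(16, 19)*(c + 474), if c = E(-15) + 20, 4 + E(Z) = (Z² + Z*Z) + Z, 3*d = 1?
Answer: 1877750/3 ≈ 6.2592e+5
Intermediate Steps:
d = ⅓ (d = (⅓)*1 = ⅓ ≈ 0.33333)
E(Z) = -4 + Z + 2*Z² (E(Z) = -4 + ((Z² + Z*Z) + Z) = -4 + ((Z² + Z²) + Z) = -4 + (2*Z² + Z) = -4 + (Z + 2*Z²) = -4 + Z + 2*Z²)
M(s, R) = (⅓ + R)*(R + s) (M(s, R) = (⅓ + R)*(s + R) = (⅓ + R)*(R + s))
c = 451 (c = (-4 - 15 + 2*(-15)²) + 20 = (-4 - 15 + 2*225) + 20 = (-4 - 15 + 450) + 20 = 431 + 20 = 451)
M(16, 19)*(c + 474) = (19² + (⅓)*19 + (⅓)*16 + 19*16)*(451 + 474) = (361 + 19/3 + 16/3 + 304)*925 = (2030/3)*925 = 1877750/3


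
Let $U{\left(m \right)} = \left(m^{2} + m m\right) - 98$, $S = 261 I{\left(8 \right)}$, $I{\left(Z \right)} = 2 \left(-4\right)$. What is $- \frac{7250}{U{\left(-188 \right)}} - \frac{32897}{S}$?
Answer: $\frac{76902041}{4913064} \approx 15.653$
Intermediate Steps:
$I{\left(Z \right)} = -8$
$S = -2088$ ($S = 261 \left(-8\right) = -2088$)
$U{\left(m \right)} = -98 + 2 m^{2}$ ($U{\left(m \right)} = \left(m^{2} + m^{2}\right) - 98 = 2 m^{2} - 98 = -98 + 2 m^{2}$)
$- \frac{7250}{U{\left(-188 \right)}} - \frac{32897}{S} = - \frac{7250}{-98 + 2 \left(-188\right)^{2}} - \frac{32897}{-2088} = - \frac{7250}{-98 + 2 \cdot 35344} - - \frac{32897}{2088} = - \frac{7250}{-98 + 70688} + \frac{32897}{2088} = - \frac{7250}{70590} + \frac{32897}{2088} = \left(-7250\right) \frac{1}{70590} + \frac{32897}{2088} = - \frac{725}{7059} + \frac{32897}{2088} = \frac{76902041}{4913064}$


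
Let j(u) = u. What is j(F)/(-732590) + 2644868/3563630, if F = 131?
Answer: 193713701259/261067970170 ≈ 0.74200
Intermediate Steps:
j(F)/(-732590) + 2644868/3563630 = 131/(-732590) + 2644868/3563630 = 131*(-1/732590) + 2644868*(1/3563630) = -131/732590 + 1322434/1781815 = 193713701259/261067970170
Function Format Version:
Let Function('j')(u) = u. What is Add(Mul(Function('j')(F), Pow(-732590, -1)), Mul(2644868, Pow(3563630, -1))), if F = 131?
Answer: Rational(193713701259, 261067970170) ≈ 0.74200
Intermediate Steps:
Add(Mul(Function('j')(F), Pow(-732590, -1)), Mul(2644868, Pow(3563630, -1))) = Add(Mul(131, Pow(-732590, -1)), Mul(2644868, Pow(3563630, -1))) = Add(Mul(131, Rational(-1, 732590)), Mul(2644868, Rational(1, 3563630))) = Add(Rational(-131, 732590), Rational(1322434, 1781815)) = Rational(193713701259, 261067970170)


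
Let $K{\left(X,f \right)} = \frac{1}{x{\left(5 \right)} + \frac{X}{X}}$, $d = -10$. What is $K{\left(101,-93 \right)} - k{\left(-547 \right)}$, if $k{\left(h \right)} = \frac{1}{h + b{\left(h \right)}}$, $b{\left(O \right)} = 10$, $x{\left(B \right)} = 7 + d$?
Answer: $- \frac{535}{1074} \approx -0.49814$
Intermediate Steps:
$x{\left(B \right)} = -3$ ($x{\left(B \right)} = 7 - 10 = -3$)
$K{\left(X,f \right)} = - \frac{1}{2}$ ($K{\left(X,f \right)} = \frac{1}{-3 + \frac{X}{X}} = \frac{1}{-3 + 1} = \frac{1}{-2} = - \frac{1}{2}$)
$k{\left(h \right)} = \frac{1}{10 + h}$ ($k{\left(h \right)} = \frac{1}{h + 10} = \frac{1}{10 + h}$)
$K{\left(101,-93 \right)} - k{\left(-547 \right)} = - \frac{1}{2} - \frac{1}{10 - 547} = - \frac{1}{2} - \frac{1}{-537} = - \frac{1}{2} - - \frac{1}{537} = - \frac{1}{2} + \frac{1}{537} = - \frac{535}{1074}$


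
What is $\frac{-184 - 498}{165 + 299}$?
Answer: $- \frac{341}{232} \approx -1.4698$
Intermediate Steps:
$\frac{-184 - 498}{165 + 299} = - \frac{682}{464} = \left(-682\right) \frac{1}{464} = - \frac{341}{232}$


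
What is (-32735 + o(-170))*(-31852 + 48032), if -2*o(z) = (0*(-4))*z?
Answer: -529652300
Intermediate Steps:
o(z) = 0 (o(z) = -0*(-4)*z/2 = -0*z = -1/2*0 = 0)
(-32735 + o(-170))*(-31852 + 48032) = (-32735 + 0)*(-31852 + 48032) = -32735*16180 = -529652300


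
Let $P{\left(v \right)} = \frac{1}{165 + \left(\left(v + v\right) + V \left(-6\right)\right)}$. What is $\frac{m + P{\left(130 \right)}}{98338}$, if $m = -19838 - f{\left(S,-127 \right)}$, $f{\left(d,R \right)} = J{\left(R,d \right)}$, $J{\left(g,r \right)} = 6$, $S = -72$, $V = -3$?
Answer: $- \frac{8790891}{43563734} \approx -0.20179$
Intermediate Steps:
$f{\left(d,R \right)} = 6$
$P{\left(v \right)} = \frac{1}{183 + 2 v}$ ($P{\left(v \right)} = \frac{1}{165 + \left(\left(v + v\right) - -18\right)} = \frac{1}{165 + \left(2 v + 18\right)} = \frac{1}{165 + \left(18 + 2 v\right)} = \frac{1}{183 + 2 v}$)
$m = -19844$ ($m = -19838 - 6 = -19844$)
$\frac{m + P{\left(130 \right)}}{98338} = \frac{-19844 + \frac{1}{183 + 2 \cdot 130}}{98338} = \left(-19844 + \frac{1}{183 + 260}\right) \frac{1}{98338} = \left(-19844 + \frac{1}{443}\right) \frac{1}{98338} = \left(- \frac{8790891}{443}\right) \frac{1}{98338} = - \frac{8790891}{43563734}$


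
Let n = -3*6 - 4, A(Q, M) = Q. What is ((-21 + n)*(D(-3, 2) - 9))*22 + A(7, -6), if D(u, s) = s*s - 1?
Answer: 5683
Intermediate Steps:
D(u, s) = -1 + s² (D(u, s) = s² - 1 = -1 + s²)
n = -22 (n = -18 - 4 = -22)
((-21 + n)*(D(-3, 2) - 9))*22 + A(7, -6) = ((-21 - 22)*((-1 + 2²) - 9))*22 + 7 = -43*((-1 + 4) - 9)*22 + 7 = -43*(3 - 9)*22 + 7 = -43*(-6)*22 + 7 = 258*22 + 7 = 5676 + 7 = 5683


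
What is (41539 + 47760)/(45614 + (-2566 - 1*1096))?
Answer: 89299/41952 ≈ 2.1286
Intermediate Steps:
(41539 + 47760)/(45614 + (-2566 - 1*1096)) = 89299/(45614 + (-2566 - 1096)) = 89299/(45614 - 3662) = 89299/41952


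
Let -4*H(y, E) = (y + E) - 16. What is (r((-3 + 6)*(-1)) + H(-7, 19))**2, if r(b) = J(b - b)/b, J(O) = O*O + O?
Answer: 1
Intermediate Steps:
J(O) = O + O**2 (J(O) = O**2 + O = O + O**2)
H(y, E) = 4 - E/4 - y/4 (H(y, E) = -((y + E) - 16)/4 = -((E + y) - 16)/4 = -(-16 + E + y)/4 = 4 - E/4 - y/4)
r(b) = 0 (r(b) = ((b - b)*(1 + (b - b)))/b = (0*(1 + 0))/b = (0*1)/b = 0/b = 0)
(r((-3 + 6)*(-1)) + H(-7, 19))**2 = (0 + (4 - 1/4*19 - 1/4*(-7)))**2 = (0 + (4 - 19/4 + 7/4))**2 = (0 + 1)**2 = 1**2 = 1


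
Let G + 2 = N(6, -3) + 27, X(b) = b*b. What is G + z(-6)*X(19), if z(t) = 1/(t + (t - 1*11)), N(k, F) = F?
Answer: 145/23 ≈ 6.3043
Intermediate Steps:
X(b) = b²
z(t) = 1/(-11 + 2*t) (z(t) = 1/(t + (t - 11)) = 1/(t + (-11 + t)) = 1/(-11 + 2*t))
G = 22 (G = -2 + (-3 + 27) = -2 + 24 = 22)
G + z(-6)*X(19) = 22 + 19²/(-11 + 2*(-6)) = 22 + 361/(-11 - 12) = 22 + 361/(-23) = 22 - 1/23*361 = 22 - 361/23 = 145/23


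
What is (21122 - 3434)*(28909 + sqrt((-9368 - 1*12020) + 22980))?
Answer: 511342392 + 35376*sqrt(398) ≈ 5.1205e+8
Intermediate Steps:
(21122 - 3434)*(28909 + sqrt((-9368 - 1*12020) + 22980)) = 17688*(28909 + sqrt((-9368 - 12020) + 22980)) = 17688*(28909 + sqrt(-21388 + 22980)) = 17688*(28909 + sqrt(1592)) = 17688*(28909 + 2*sqrt(398)) = 511342392 + 35376*sqrt(398)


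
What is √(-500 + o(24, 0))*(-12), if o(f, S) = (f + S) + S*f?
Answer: -24*I*√119 ≈ -261.81*I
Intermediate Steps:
o(f, S) = S + f + S*f (o(f, S) = (S + f) + S*f = S + f + S*f)
√(-500 + o(24, 0))*(-12) = √(-500 + (0 + 24 + 0*24))*(-12) = √(-500 + (0 + 24 + 0))*(-12) = √(-500 + 24)*(-12) = √(-476)*(-12) = (2*I*√119)*(-12) = -24*I*√119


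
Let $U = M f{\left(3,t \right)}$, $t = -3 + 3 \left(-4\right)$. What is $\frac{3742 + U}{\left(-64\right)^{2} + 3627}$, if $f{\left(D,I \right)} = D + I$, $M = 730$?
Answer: $- \frac{5018}{7723} \approx -0.64975$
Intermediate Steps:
$t = -15$ ($t = -3 - 12 = -15$)
$U = -8760$ ($U = 730 \left(3 - 15\right) = 730 \left(-12\right) = -8760$)
$\frac{3742 + U}{\left(-64\right)^{2} + 3627} = \frac{3742 - 8760}{\left(-64\right)^{2} + 3627} = - \frac{5018}{4096 + 3627} = - \frac{5018}{7723}$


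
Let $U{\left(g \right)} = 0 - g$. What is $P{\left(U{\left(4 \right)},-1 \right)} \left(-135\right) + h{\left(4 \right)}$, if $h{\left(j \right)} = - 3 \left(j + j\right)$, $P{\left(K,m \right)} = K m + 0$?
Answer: $-564$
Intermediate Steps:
$U{\left(g \right)} = - g$
$P{\left(K,m \right)} = K m$
$h{\left(j \right)} = - 6 j$ ($h{\left(j \right)} = - 3 \cdot 2 j = - 6 j$)
$P{\left(U{\left(4 \right)},-1 \right)} \left(-135\right) + h{\left(4 \right)} = \left(-1\right) 4 \left(-1\right) \left(-135\right) - 24 = \left(-4\right) \left(-1\right) \left(-135\right) - 24 = 4 \left(-135\right) - 24 = -540 - 24 = -564$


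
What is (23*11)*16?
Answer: 4048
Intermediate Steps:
(23*11)*16 = 253*16 = 4048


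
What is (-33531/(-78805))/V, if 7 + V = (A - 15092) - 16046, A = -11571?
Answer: -33531/3366234380 ≈ -9.9610e-6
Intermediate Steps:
V = -42716 (V = -7 + ((-11571 - 15092) - 16046) = -7 + (-26663 - 16046) = -7 - 42709 = -42716)
(-33531/(-78805))/V = -33531/(-78805)/(-42716) = -33531*(-1/78805)*(-1/42716) = (33531/78805)*(-1/42716) = -33531/3366234380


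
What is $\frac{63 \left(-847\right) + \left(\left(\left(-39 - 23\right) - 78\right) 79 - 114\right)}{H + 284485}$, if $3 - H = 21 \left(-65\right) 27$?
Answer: $- \frac{64535}{321343} \approx -0.20083$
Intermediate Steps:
$H = 36858$ ($H = 3 - 21 \left(-65\right) 27 = 3 - \left(-1365\right) 27 = 3 - -36855 = 3 + 36855 = 36858$)
$\frac{63 \left(-847\right) + \left(\left(\left(-39 - 23\right) - 78\right) 79 - 114\right)}{H + 284485} = \frac{63 \left(-847\right) + \left(\left(\left(-39 - 23\right) - 78\right) 79 - 114\right)}{36858 + 284485} = \frac{-53361 + \left(\left(-62 - 78\right) 79 - 114\right)}{321343} = \left(-53361 - 11174\right) \frac{1}{321343} = \left(-64535\right) \frac{1}{321343} = - \frac{64535}{321343}$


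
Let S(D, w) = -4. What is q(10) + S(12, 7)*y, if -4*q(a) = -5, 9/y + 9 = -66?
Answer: 173/100 ≈ 1.7300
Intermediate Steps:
y = -3/25 (y = 9/(-9 - 66) = 9/(-75) = 9*(-1/75) = -3/25 ≈ -0.12000)
q(a) = 5/4 (q(a) = -¼*(-5) = 5/4)
q(10) + S(12, 7)*y = 5/4 - 4*(-3/25) = 5/4 + 12/25 = 173/100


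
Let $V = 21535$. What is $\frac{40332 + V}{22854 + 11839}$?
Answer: $\frac{61867}{34693} \approx 1.7833$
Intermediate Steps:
$\frac{40332 + V}{22854 + 11839} = \frac{40332 + 21535}{22854 + 11839} = \frac{61867}{34693}$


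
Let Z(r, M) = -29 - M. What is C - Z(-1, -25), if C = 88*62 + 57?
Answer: 5517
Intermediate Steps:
C = 5513 (C = 5456 + 57 = 5513)
C - Z(-1, -25) = 5513 - (-29 - 1*(-25)) = 5513 - (-29 + 25) = 5513 - 1*(-4) = 5513 + 4 = 5517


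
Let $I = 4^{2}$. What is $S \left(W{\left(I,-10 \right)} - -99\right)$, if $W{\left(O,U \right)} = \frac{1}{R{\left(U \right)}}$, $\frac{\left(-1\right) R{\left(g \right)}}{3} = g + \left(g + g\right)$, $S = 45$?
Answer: $\frac{8911}{2} \approx 4455.5$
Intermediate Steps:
$R{\left(g \right)} = - 9 g$ ($R{\left(g \right)} = - 3 \left(g + \left(g + g\right)\right) = - 3 \left(g + 2 g\right) = - 3 \cdot 3 g = - 9 g$)
$I = 16$
$W{\left(O,U \right)} = - \frac{1}{9 U}$ ($W{\left(O,U \right)} = \frac{1}{\left(-9\right) U} = - \frac{1}{9 U}$)
$S \left(W{\left(I,-10 \right)} - -99\right) = 45 \left(- \frac{1}{9 \left(-10\right)} - -99\right) = 45 \left(\left(- \frac{1}{9}\right) \left(- \frac{1}{10}\right) + 99\right) = 45 \left(\frac{1}{90} + 99\right) = 45 \cdot \frac{8911}{90} = \frac{8911}{2}$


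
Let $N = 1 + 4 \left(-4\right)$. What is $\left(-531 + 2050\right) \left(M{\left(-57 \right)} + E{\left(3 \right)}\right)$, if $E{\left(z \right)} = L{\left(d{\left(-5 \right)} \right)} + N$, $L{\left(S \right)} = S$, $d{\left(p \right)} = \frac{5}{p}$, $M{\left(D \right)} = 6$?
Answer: $-15190$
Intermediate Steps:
$N = -15$ ($N = 1 - 16 = -15$)
$E{\left(z \right)} = -16$ ($E{\left(z \right)} = \frac{5}{-5} - 15 = 5 \left(- \frac{1}{5}\right) - 15 = -1 - 15 = -16$)
$\left(-531 + 2050\right) \left(M{\left(-57 \right)} + E{\left(3 \right)}\right) = \left(-531 + 2050\right) \left(6 - 16\right) = 1519 \left(-10\right) = -15190$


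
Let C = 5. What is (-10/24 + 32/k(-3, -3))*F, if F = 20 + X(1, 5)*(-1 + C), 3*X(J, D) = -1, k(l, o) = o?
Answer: -1862/9 ≈ -206.89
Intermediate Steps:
X(J, D) = -⅓ (X(J, D) = (⅓)*(-1) = -⅓)
F = 56/3 (F = 20 - (-1 + 5)/3 = 20 - ⅓*4 = 20 - 4/3 = 56/3 ≈ 18.667)
(-10/24 + 32/k(-3, -3))*F = (-10/24 + 32/(-3))*(56/3) = (-10*1/24 + 32*(-⅓))*(56/3) = (-5/12 - 32/3)*(56/3) = -133/12*56/3 = -1862/9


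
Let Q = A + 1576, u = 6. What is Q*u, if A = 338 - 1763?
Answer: 906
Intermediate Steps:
A = -1425
Q = 151 (Q = -1425 + 1576 = 151)
Q*u = 151*6 = 906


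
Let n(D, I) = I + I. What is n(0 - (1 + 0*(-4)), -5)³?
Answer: -1000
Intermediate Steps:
n(D, I) = 2*I
n(0 - (1 + 0*(-4)), -5)³ = (2*(-5))³ = (-10)³ = -1000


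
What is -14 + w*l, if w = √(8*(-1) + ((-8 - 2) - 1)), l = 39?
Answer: -14 + 39*I*√19 ≈ -14.0 + 170.0*I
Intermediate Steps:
w = I*√19 (w = √(-8 + (-10 - 1)) = √(-8 - 11) = √(-19) = I*√19 ≈ 4.3589*I)
-14 + w*l = -14 + (I*√19)*39 = -14 + 39*I*√19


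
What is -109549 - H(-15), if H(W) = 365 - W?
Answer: -109929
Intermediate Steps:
-109549 - H(-15) = -109549 - (365 - 1*(-15)) = -109549 - (365 + 15) = -109549 - 1*380 = -109549 - 380 = -109929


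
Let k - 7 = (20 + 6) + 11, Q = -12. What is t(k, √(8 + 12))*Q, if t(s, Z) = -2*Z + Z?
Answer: 24*√5 ≈ 53.666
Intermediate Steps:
k = 44 (k = 7 + ((20 + 6) + 11) = 7 + (26 + 11) = 7 + 37 = 44)
t(s, Z) = -Z
t(k, √(8 + 12))*Q = -√(8 + 12)*(-12) = -√20*(-12) = -2*√5*(-12) = 24*√5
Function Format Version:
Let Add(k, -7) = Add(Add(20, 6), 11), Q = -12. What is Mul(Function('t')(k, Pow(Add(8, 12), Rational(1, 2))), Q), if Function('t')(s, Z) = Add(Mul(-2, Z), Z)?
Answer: Mul(24, Pow(5, Rational(1, 2))) ≈ 53.666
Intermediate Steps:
k = 44 (k = Add(7, Add(Add(20, 6), 11)) = Add(7, Add(26, 11)) = Add(7, 37) = 44)
Function('t')(s, Z) = Mul(-1, Z)
Mul(Function('t')(k, Pow(Add(8, 12), Rational(1, 2))), Q) = Mul(Mul(-1, Pow(Add(8, 12), Rational(1, 2))), -12) = Mul(Mul(-1, Pow(20, Rational(1, 2))), -12) = Mul(Mul(-1, Mul(2, Pow(5, Rational(1, 2)))), -12) = Mul(Mul(-2, Pow(5, Rational(1, 2))), -12) = Mul(24, Pow(5, Rational(1, 2)))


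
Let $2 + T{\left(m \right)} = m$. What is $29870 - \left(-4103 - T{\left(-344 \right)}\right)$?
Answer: $33627$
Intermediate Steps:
$T{\left(m \right)} = -2 + m$
$29870 - \left(-4103 - T{\left(-344 \right)}\right) = 29870 - -3757 = 29870 + \left(\left(-346 + 147553\right) - 143450\right) = 29870 + \left(147207 - 143450\right) = 29870 + 3757 = 33627$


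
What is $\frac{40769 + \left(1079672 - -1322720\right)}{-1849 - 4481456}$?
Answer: $- \frac{814387}{1494435} \approx -0.54495$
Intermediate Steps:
$\frac{40769 + \left(1079672 - -1322720\right)}{-1849 - 4481456} = \frac{40769 + \left(1079672 + 1322720\right)}{-4483305} = \left(40769 + 2402392\right) \left(- \frac{1}{4483305}\right) = 2443161 \left(- \frac{1}{4483305}\right) = - \frac{814387}{1494435}$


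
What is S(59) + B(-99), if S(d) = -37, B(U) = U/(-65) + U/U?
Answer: -2241/65 ≈ -34.477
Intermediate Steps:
B(U) = 1 - U/65 (B(U) = U*(-1/65) + 1 = -U/65 + 1 = 1 - U/65)
S(59) + B(-99) = -37 + (1 - 1/65*(-99)) = -37 + (1 + 99/65) = -37 + 164/65 = -2241/65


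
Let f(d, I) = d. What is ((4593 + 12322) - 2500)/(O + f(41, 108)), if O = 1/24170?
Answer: 348410550/990971 ≈ 351.58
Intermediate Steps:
O = 1/24170 ≈ 4.1374e-5
((4593 + 12322) - 2500)/(O + f(41, 108)) = ((4593 + 12322) - 2500)/(1/24170 + 41) = (16915 - 2500)/(990971/24170) = 14415*(24170/990971) = 348410550/990971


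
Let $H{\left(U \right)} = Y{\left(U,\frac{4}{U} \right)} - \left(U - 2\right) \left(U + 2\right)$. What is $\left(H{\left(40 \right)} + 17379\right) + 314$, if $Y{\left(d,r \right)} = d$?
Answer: $16137$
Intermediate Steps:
$H{\left(U \right)} = U - \left(-2 + U\right) \left(2 + U\right)$ ($H{\left(U \right)} = U - \left(U - 2\right) \left(U + 2\right) = U - \left(-2 + U\right) \left(2 + U\right)$)
$\left(H{\left(40 \right)} + 17379\right) + 314 = \left(\left(4 + 40 - 40^{2}\right) + 17379\right) + 314 = \left(\left(4 + 40 - 1600\right) + 17379\right) + 314 = \left(-1556 + 17379\right) + 314 = 15823 + 314 = 16137$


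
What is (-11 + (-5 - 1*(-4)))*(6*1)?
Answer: -72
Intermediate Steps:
(-11 + (-5 - 1*(-4)))*(6*1) = (-11 + (-5 + 4))*6 = (-11 - 1)*6 = -12*6 = -72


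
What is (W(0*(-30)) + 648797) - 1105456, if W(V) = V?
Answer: -456659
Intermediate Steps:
(W(0*(-30)) + 648797) - 1105456 = (0*(-30) + 648797) - 1105456 = (0 + 648797) - 1105456 = 648797 - 1105456 = -456659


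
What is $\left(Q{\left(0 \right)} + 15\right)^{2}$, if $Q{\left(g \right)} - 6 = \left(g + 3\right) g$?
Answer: $441$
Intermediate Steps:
$Q{\left(g \right)} = 6 + g \left(3 + g\right)$ ($Q{\left(g \right)} = 6 + \left(g + 3\right) g = 6 + \left(3 + g\right) g = 6 + g \left(3 + g\right)$)
$\left(Q{\left(0 \right)} + 15\right)^{2} = \left(\left(6 + 0^{2} + 3 \cdot 0\right) + 15\right)^{2} = \left(\left(6 + 0 + 0\right) + 15\right)^{2} = \left(6 + 15\right)^{2} = 21^{2} = 441$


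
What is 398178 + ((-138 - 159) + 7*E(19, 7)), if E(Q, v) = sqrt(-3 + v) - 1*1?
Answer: 397888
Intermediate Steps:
E(Q, v) = -1 + sqrt(-3 + v) (E(Q, v) = sqrt(-3 + v) - 1 = -1 + sqrt(-3 + v))
398178 + ((-138 - 159) + 7*E(19, 7)) = 398178 + ((-138 - 159) + 7*(-1 + sqrt(-3 + 7))) = 398178 + (-297 + 7*(-1 + sqrt(4))) = 398178 + (-297 + 7*(-1 + 2)) = 398178 + (-297 + 7*1) = 398178 + (-297 + 7) = 398178 - 290 = 397888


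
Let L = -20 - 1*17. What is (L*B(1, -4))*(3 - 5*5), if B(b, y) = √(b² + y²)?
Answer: 814*√17 ≈ 3356.2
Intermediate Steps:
L = -37 (L = -20 - 17 = -37)
(L*B(1, -4))*(3 - 5*5) = (-37*√(1² + (-4)²))*(3 - 5*5) = (-37*√(1 + 16))*(3 - 25) = -37*√17*(-22) = 814*√17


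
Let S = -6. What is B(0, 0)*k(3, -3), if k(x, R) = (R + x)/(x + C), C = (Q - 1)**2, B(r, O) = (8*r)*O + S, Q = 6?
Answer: 0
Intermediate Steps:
B(r, O) = -6 + 8*O*r (B(r, O) = (8*r)*O - 6 = 8*O*r - 6 = -6 + 8*O*r)
C = 25 (C = (6 - 1)**2 = 5**2 = 25)
k(x, R) = (R + x)/(25 + x) (k(x, R) = (R + x)/(x + 25) = (R + x)/(25 + x))
B(0, 0)*k(3, -3) = (-6 + 8*0*0)*((-3 + 3)/(25 + 3)) = (-6 + 0)*(0/28) = -3*0/14 = -6*0 = 0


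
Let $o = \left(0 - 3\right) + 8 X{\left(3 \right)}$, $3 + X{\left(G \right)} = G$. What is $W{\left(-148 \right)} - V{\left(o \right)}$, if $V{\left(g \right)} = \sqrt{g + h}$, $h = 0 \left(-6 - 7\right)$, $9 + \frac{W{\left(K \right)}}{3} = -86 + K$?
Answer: $-729 - i \sqrt{3} \approx -729.0 - 1.732 i$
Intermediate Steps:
$X{\left(G \right)} = -3 + G$
$W{\left(K \right)} = -285 + 3 K$ ($W{\left(K \right)} = -27 + 3 \left(-86 + K\right) = -27 + \left(-258 + 3 K\right) = -285 + 3 K$)
$h = 0$ ($h = 0 \left(-13\right) = 0$)
$o = -3$ ($o = \left(0 - 3\right) + 8 \left(-3 + 3\right) = -3 + 8 \cdot 0 = -3 + 0 = -3$)
$V{\left(g \right)} = \sqrt{g}$ ($V{\left(g \right)} = \sqrt{g + 0} = \sqrt{g}$)
$W{\left(-148 \right)} - V{\left(o \right)} = \left(-285 + 3 \left(-148\right)\right) - \sqrt{-3} = \left(-285 - 444\right) - i \sqrt{3} = -729 - i \sqrt{3}$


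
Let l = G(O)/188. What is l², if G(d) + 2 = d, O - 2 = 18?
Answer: 81/8836 ≈ 0.0091670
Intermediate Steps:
O = 20 (O = 2 + 18 = 20)
G(d) = -2 + d
l = 9/94 (l = (-2 + 20)/188 = 18*(1/188) = 9/94 ≈ 0.095745)
l² = (9/94)² = 81/8836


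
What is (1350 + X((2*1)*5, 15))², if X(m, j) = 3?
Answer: 1830609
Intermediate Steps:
(1350 + X((2*1)*5, 15))² = (1350 + 3)² = 1353² = 1830609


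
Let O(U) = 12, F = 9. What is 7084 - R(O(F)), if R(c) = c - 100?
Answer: 7172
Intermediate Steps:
R(c) = -100 + c
7084 - R(O(F)) = 7084 - (-100 + 12) = 7084 - 1*(-88) = 7084 + 88 = 7172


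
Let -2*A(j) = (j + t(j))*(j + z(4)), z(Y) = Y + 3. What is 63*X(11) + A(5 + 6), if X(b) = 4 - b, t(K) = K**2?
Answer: -1629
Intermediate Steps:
z(Y) = 3 + Y
A(j) = -(7 + j)*(j + j**2)/2 (A(j) = -(j + j**2)*(j + (3 + 4))/2 = -(j + j**2)*(j + 7)/2 = -(j + j**2)*(7 + j)/2 = -(7 + j)*(j + j**2)/2)
63*X(11) + A(5 + 6) = 63*(4 - 1*11) + (5 + 6)*(-7 - (5 + 6)**2 - 8*(5 + 6))/2 = 63*(4 - 11) + (1/2)*11*(-7 - 1*11**2 - 8*11) = 63*(-7) + (1/2)*11*(-7 - 1*121 - 88) = -441 + (1/2)*11*(-7 - 121 - 88) = -441 + (1/2)*11*(-216) = -441 - 1188 = -1629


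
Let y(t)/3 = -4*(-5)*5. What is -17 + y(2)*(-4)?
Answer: -1217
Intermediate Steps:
y(t) = 300 (y(t) = 3*(-4*(-5)*5) = 3*(20*5) = 3*100 = 300)
-17 + y(2)*(-4) = -17 + 300*(-4) = -17 - 1200 = -1217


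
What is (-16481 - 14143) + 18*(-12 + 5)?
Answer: -30750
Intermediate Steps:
(-16481 - 14143) + 18*(-12 + 5) = -30624 + 18*(-7) = -30624 - 126 = -30750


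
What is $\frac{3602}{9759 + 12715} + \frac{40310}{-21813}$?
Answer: $- \frac{625837}{370821} \approx -1.6877$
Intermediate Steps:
$\frac{3602}{9759 + 12715} + \frac{40310}{-21813} = \frac{3602}{22474} + 40310 \left(- \frac{1}{21813}\right) = 3602 \cdot \frac{1}{22474} - \frac{40310}{21813} = \frac{1801}{11237} - \frac{40310}{21813} = - \frac{625837}{370821}$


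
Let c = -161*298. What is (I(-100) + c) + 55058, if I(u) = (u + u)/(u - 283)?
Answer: 2711840/383 ≈ 7080.5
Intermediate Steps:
I(u) = 2*u/(-283 + u) (I(u) = (2*u)/(-283 + u) = 2*u/(-283 + u))
c = -47978
(I(-100) + c) + 55058 = (2*(-100)/(-283 - 100) - 47978) + 55058 = (2*(-100)/(-383) - 47978) + 55058 = (2*(-100)*(-1/383) - 47978) + 55058 = (200/383 - 47978) + 55058 = -18375374/383 + 55058 = 2711840/383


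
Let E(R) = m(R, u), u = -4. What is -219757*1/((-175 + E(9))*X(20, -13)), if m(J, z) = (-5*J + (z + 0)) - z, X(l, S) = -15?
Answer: -219757/3300 ≈ -66.593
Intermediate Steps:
m(J, z) = -5*J (m(J, z) = (-5*J + z) - z = (z - 5*J) - z = -5*J)
E(R) = -5*R
-219757*1/((-175 + E(9))*X(20, -13)) = -219757*(-1/(15*(-175 - 5*9))) = -219757*(-1/(15*(-175 - 45))) = -219757/((-220*(-15))) = -219757/3300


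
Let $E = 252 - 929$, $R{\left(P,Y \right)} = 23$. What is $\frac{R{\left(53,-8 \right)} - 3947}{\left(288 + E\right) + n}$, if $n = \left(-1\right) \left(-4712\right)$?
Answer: $- \frac{1308}{1441} \approx -0.9077$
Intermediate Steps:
$n = 4712$
$E = -677$ ($E = 252 - 929 = -677$)
$\frac{R{\left(53,-8 \right)} - 3947}{\left(288 + E\right) + n} = \frac{23 - 3947}{\left(288 - 677\right) + 4712} = - \frac{3924}{-389 + 4712} = - \frac{3924}{4323} = \left(-3924\right) \frac{1}{4323} = - \frac{1308}{1441}$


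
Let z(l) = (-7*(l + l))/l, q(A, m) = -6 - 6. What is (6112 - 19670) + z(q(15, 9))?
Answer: -13572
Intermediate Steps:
q(A, m) = -12
z(l) = -14 (z(l) = (-14*l)/l = -14)
(6112 - 19670) + z(q(15, 9)) = (6112 - 19670) - 14 = -13558 - 14 = -13572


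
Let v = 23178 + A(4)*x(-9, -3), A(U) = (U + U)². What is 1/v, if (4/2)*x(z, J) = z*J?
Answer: 1/24042 ≈ 4.1594e-5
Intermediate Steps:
A(U) = 4*U² (A(U) = (2*U)² = 4*U²)
x(z, J) = J*z/2 (x(z, J) = (z*J)/2 = (J*z)/2 = J*z/2)
v = 24042 (v = 23178 + (4*4²)*((½)*(-3)*(-9)) = 23178 + (4*16)*(27/2) = 23178 + 64*(27/2) = 23178 + 864 = 24042)
1/v = 1/24042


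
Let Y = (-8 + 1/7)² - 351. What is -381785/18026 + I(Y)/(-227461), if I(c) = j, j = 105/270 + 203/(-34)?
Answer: -13286687882201/627332433858 ≈ -21.180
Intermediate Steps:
j = -854/153 (j = 105*(1/270) + 203*(-1/34) = 7/18 - 203/34 = -854/153 ≈ -5.5817)
Y = -14174/49 (Y = (-8 + 1*(⅐))² - 351 = (-8 + ⅐)² - 351 = (-55/7)² - 351 = 3025/49 - 351 = -14174/49 ≈ -289.27)
I(c) = -854/153
-381785/18026 + I(Y)/(-227461) = -381785/18026 - 854/153/(-227461) = -381785*1/18026 - 854/153*(-1/227461) = -381785/18026 + 854/34801533 = -13286687882201/627332433858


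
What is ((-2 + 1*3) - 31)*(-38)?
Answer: 1140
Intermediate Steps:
((-2 + 1*3) - 31)*(-38) = ((-2 + 3) - 31)*(-38) = (1 - 31)*(-38) = -30*(-38) = 1140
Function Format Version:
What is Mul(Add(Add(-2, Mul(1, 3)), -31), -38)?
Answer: 1140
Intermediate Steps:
Mul(Add(Add(-2, Mul(1, 3)), -31), -38) = Mul(Add(Add(-2, 3), -31), -38) = Mul(Add(1, -31), -38) = Mul(-30, -38) = 1140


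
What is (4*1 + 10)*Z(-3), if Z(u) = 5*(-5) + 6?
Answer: -266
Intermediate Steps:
Z(u) = -19 (Z(u) = -25 + 6 = -19)
(4*1 + 10)*Z(-3) = (4*1 + 10)*(-19) = (4 + 10)*(-19) = 14*(-19) = -266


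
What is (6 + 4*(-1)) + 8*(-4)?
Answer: -30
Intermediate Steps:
(6 + 4*(-1)) + 8*(-4) = (6 - 4) - 32 = 2 - 32 = -30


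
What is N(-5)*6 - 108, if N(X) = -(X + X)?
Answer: -48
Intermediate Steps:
N(X) = -2*X
N(-5)*6 - 108 = -2*(-5)*6 - 108 = 10*6 - 108 = 60 - 108 = -48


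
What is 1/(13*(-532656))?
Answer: -1/6924528 ≈ -1.4441e-7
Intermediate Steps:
1/(13*(-532656)) = 1/(-6924528) = -1/6924528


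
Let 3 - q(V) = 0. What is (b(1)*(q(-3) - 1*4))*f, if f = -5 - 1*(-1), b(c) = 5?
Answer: 20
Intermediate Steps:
q(V) = 3 (q(V) = 3 - 1*0 = 3 + 0 = 3)
f = -4 (f = -5 + 1 = -4)
(b(1)*(q(-3) - 1*4))*f = (5*(3 - 1*4))*(-4) = (5*(3 - 4))*(-4) = (5*(-1))*(-4) = -5*(-4) = 20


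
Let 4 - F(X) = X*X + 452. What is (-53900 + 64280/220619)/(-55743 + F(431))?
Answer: 2972824955/13344802072 ≈ 0.22277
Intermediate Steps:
F(X) = -448 - X² (F(X) = 4 - (X*X + 452) = 4 - (X² + 452) = 4 - (452 + X²) = 4 + (-452 - X²) = -448 - X²)
(-53900 + 64280/220619)/(-55743 + F(431)) = (-53900 + 64280/220619)/(-55743 + (-448 - 1*431²)) = (-53900 + 64280*(1/220619))/(-55743 + (-448 - 1*185761)) = (-53900 + 64280/220619)/(-55743 + (-448 - 185761)) = -11891299820/(220619*(-55743 - 186209)) = -11891299820/220619/(-241952) = -11891299820/220619*(-1/241952) = 2972824955/13344802072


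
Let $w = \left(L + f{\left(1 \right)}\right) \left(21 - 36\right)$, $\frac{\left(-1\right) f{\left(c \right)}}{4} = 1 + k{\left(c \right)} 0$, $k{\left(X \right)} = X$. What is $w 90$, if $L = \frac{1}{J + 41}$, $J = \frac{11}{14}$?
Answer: $\frac{69780}{13} \approx 5367.7$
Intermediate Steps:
$J = \frac{11}{14}$ ($J = 11 \cdot \frac{1}{14} = \frac{11}{14} \approx 0.78571$)
$f{\left(c \right)} = -4$ ($f{\left(c \right)} = - 4 \left(1 + c 0\right) = - 4 \left(1 + 0\right) = \left(-4\right) 1 = -4$)
$L = \frac{14}{585}$ ($L = \frac{1}{\frac{11}{14} + 41} = \frac{1}{\frac{585}{14}} = \frac{14}{585} \approx 0.023932$)
$w = \frac{2326}{39}$ ($w = \left(\frac{14}{585} - 4\right) \left(21 - 36\right) = \left(- \frac{2326}{585}\right) \left(-15\right) = \frac{2326}{39} \approx 59.641$)
$w 90 = \frac{2326}{39} \cdot 90 = \frac{69780}{13}$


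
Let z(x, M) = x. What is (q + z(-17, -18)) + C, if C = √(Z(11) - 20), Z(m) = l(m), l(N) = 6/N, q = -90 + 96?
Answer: -11 + I*√2354/11 ≈ -11.0 + 4.4107*I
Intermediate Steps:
q = 6
Z(m) = 6/m
C = I*√2354/11 (C = √(6/11 - 20) = √(-214/11) = I*√2354/11 ≈ 4.4107*I)
(q + z(-17, -18)) + C = (6 - 17) + I*√2354/11 = -11 + I*√2354/11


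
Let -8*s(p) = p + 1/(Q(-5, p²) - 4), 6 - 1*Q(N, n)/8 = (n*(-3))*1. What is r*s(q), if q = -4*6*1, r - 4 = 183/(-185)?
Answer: 185386867/20524640 ≈ 9.0324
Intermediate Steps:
r = 557/185 (r = 4 + 183/(-185) = 4 + 183*(-1/185) = 4 - 183/185 = 557/185 ≈ 3.0108)
q = -24 (q = -24*1 = -24)
Q(N, n) = 48 + 24*n (Q(N, n) = 48 - 8*n*(-3) = 48 - 8*(-3*n) = 48 - (-24)*n = 48 + 24*n)
s(p) = -p/8 - 1/(8*(44 + 24*p²)) (s(p) = -(p + 1/((48 + 24*p²) - 4))/8 = -(p + 1/(44 + 24*p²))/8 = -p/8 - 1/(8*(44 + 24*p²)))
r*s(q) = 557*((-1 - 44*(-24) - 24*(-24)³)/(32*(11 + 6*(-24)²)))/185 = 557*((-1 + 1056 - 24*(-13824))/(32*(11 + 6*576)))/185 = 557*((-1 + 1056 + 331776)/(32*(11 + 3456)))/185 = 557*((1/32)*332831/3467)/185 = 557*((1/32)*(1/3467)*332831)/185 = (557/185)*(332831/110944) = 185386867/20524640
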